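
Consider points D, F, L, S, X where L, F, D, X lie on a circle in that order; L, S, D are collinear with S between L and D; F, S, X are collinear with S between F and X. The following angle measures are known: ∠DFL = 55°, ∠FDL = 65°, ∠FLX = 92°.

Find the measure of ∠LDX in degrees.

∠LDX = 23°

1. ∠FXL = 65°  [same arc LF]
2. ∠LFX = 23°  [△LFX]
3. ∠LDX = 23°  [same arc LX]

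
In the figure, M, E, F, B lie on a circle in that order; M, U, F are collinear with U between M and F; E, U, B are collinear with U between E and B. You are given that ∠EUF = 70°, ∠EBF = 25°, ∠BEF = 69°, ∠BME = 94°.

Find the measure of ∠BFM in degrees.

1. ∠BUM = 70°  [vertical angles at U]
2. ∠BUF = 110°  [linear pair at U on MF]
3. ∠BFM = 45°  [△FUB]

∠BFM = 45°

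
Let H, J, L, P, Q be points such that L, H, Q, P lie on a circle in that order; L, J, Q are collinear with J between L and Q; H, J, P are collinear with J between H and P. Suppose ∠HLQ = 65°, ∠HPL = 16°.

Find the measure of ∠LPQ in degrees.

∠LPQ = 81°

1. ∠HQL = 16°  [same arc LH]
2. ∠LHQ = 99°  [△LHQ]
3. ∠LPQ = 81°  [cyclic LHQP, opposite ∠H+∠P]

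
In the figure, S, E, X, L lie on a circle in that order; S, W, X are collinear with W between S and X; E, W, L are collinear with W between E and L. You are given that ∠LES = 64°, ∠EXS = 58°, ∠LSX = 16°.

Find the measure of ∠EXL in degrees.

1. ∠ELS = 58°  [same arc SE]
2. ∠ESL = 58°  [△SEL]
3. ∠EXL = 122°  [cyclic SEXL, opposite ∠S+∠X]

∠EXL = 122°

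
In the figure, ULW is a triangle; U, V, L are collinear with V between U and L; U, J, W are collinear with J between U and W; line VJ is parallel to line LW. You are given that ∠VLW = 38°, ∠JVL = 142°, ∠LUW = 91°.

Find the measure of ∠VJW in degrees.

1. ∠JVU = 38°  [linear pair at V on UL]
2. ∠JUV = 91°  [V on UL, J on UW]
3. ∠UJV = 51°  [△UVJ]
4. ∠VJW = 129°  [linear pair at J on UW]

∠VJW = 129°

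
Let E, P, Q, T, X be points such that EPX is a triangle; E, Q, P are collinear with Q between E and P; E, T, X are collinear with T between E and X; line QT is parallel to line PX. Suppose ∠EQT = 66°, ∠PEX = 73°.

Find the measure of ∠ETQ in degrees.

∠ETQ = 41°

1. ∠EPX = 66°  [QT∥PX, corresponding at Q]
2. ∠EXP = 41°  [△EPX]
3. ∠ETQ = 41°  [QT∥PX, corresponding at T]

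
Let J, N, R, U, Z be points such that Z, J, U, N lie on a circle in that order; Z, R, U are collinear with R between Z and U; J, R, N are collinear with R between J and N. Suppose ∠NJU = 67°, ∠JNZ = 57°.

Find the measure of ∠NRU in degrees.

∠NRU = 124°

1. ∠NZU = 67°  [same arc UN]
2. ∠NRZ = 56°  [△ZRN]
3. ∠NRU = 124°  [linear pair at R on ZU]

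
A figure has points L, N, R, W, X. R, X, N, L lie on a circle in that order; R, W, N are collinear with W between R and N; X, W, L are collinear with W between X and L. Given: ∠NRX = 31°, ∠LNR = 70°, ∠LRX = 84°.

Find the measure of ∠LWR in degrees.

∠LWR = 101°

1. ∠NLX = 31°  [same arc XN]
2. ∠LWN = 79°  [△NWL]
3. ∠LWR = 101°  [linear pair at W on RN]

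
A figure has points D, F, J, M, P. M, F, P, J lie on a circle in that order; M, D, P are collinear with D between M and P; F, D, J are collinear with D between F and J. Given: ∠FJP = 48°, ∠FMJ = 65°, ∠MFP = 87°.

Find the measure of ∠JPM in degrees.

∠JPM = 70°

1. ∠FPJ = 115°  [cyclic MFPJ, opposite ∠M+∠P]
2. ∠MJP = 93°  [cyclic MFPJ, opposite ∠F+∠J]
3. ∠JFP = 17°  [△FPJ]
4. ∠JMP = 17°  [same arc PJ]
5. ∠JPM = 70°  [△MPJ]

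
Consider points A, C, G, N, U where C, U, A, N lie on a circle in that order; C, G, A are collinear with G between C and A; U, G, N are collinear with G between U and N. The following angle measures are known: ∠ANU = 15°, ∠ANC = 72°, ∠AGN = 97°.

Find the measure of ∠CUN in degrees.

1. ∠ACU = 15°  [same arc UA]
2. ∠CGU = 97°  [vertical angles at G]
3. ∠CUN = 68°  [△CGU]

∠CUN = 68°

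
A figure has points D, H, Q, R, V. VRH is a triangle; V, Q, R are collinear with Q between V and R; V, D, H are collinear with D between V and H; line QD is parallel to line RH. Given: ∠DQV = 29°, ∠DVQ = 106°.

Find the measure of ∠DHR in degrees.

∠DHR = 45°

1. ∠QDV = 45°  [△VQD]
2. ∠HDQ = 135°  [linear pair at D on VH]
3. ∠DHR = 45°  [QD∥RH, co-interior at H–D]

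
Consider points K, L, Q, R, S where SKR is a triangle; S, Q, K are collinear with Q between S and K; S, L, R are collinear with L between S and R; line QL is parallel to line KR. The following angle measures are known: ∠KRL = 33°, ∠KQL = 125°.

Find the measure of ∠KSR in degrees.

1. ∠KRS = 33°  [L on ray RS]
2. ∠LQS = 55°  [linear pair at Q on SK]
3. ∠QLS = 33°  [QL∥KR, corresponding at L]
4. ∠LSQ = 92°  [△SQL]
5. ∠KSR = 92°  [Q on SK, L on SR]

∠KSR = 92°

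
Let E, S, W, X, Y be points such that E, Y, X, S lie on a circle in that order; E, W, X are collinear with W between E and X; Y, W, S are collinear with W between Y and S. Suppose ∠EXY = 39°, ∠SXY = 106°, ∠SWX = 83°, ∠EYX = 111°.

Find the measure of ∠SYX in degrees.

∠SYX = 44°

1. ∠ESY = 39°  [same arc EY]
2. ∠EWS = 97°  [linear pair at W on EX]
3. ∠SEX = 44°  [△EWS]
4. ∠SYX = 44°  [same arc XS]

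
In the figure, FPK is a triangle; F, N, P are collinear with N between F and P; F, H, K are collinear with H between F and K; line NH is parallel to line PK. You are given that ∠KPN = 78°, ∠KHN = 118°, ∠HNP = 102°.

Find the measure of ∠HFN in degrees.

∠HFN = 40°

1. ∠FHN = 62°  [linear pair at H on FK]
2. ∠FNH = 78°  [linear pair at N on FP]
3. ∠HFN = 40°  [△FNH]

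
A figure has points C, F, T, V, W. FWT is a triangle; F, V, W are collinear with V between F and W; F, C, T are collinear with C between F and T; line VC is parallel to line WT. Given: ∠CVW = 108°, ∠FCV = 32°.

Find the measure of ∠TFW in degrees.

1. ∠CVF = 72°  [linear pair at V on FW]
2. ∠CFV = 76°  [△FVC]
3. ∠TFW = 76°  [V on FW, C on FT]

∠TFW = 76°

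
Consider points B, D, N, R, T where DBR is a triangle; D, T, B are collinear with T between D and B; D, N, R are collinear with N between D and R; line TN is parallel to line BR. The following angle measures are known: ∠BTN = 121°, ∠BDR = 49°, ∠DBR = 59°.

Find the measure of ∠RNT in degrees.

1. ∠DTN = 59°  [linear pair at T on DB]
2. ∠NDT = 49°  [T on DB, N on DR]
3. ∠DNT = 72°  [△DTN]
4. ∠RNT = 108°  [linear pair at N on DR]

∠RNT = 108°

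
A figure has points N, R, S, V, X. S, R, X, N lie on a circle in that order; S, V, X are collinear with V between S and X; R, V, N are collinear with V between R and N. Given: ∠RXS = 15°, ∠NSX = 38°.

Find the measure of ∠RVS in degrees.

1. ∠NRX = 38°  [same arc XN]
2. ∠RVX = 127°  [△RVX]
3. ∠RVS = 53°  [linear pair at V on SX]

∠RVS = 53°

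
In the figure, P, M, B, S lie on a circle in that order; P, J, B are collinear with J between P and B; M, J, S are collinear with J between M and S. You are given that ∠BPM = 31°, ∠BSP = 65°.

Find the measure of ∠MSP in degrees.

∠MSP = 34°

1. ∠BMP = 115°  [cyclic PMBS, opposite ∠M+∠S]
2. ∠MBP = 34°  [△PMB]
3. ∠MSP = 34°  [same arc PM]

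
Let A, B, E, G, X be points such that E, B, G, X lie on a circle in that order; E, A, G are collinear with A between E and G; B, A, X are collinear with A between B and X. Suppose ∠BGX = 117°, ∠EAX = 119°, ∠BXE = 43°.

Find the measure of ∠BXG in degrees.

1. ∠BAG = 119°  [vertical angles at A]
2. ∠BGE = 43°  [same arc EB]
3. ∠GBX = 18°  [△BAG]
4. ∠BXG = 45°  [△BGX]

∠BXG = 45°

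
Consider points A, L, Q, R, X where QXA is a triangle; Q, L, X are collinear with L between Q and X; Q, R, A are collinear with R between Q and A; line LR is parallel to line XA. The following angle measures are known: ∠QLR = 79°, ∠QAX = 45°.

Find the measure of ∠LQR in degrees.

1. ∠AXQ = 79°  [LR∥XA, corresponding at L]
2. ∠AQX = 56°  [△QXA]
3. ∠LQR = 56°  [L on QX, R on QA]

∠LQR = 56°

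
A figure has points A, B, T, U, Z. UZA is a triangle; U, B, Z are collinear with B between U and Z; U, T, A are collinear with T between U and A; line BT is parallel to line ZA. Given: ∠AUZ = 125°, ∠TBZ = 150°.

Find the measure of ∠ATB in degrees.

1. ∠BUT = 125°  [B on UZ, T on UA]
2. ∠TBU = 30°  [linear pair at B on UZ]
3. ∠BTU = 25°  [△UBT]
4. ∠ATB = 155°  [linear pair at T on UA]

∠ATB = 155°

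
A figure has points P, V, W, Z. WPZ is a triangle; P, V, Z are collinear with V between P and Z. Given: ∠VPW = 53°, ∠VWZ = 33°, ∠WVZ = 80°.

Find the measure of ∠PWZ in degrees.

∠PWZ = 60°

1. ∠WPZ = 53°  [V on ray PZ]
2. ∠VZW = 67°  [△WVZ]
3. ∠PZW = 67°  [V on ray ZP]
4. ∠PWZ = 60°  [△WPZ]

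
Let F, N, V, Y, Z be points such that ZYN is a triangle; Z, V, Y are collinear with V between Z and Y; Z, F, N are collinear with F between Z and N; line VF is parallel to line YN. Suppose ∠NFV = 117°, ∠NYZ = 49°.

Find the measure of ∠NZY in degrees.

1. ∠VFZ = 63°  [linear pair at F on ZN]
2. ∠FVZ = 49°  [VF∥YN, corresponding at V]
3. ∠FZV = 68°  [△ZVF]
4. ∠NZY = 68°  [V on ZY, F on ZN]

∠NZY = 68°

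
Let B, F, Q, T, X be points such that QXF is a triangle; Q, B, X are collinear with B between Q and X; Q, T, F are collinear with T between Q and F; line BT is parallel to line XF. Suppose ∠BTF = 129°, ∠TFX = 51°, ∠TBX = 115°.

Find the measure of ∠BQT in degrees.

∠BQT = 64°

1. ∠BTQ = 51°  [linear pair at T on QF]
2. ∠QBT = 65°  [linear pair at B on QX]
3. ∠BQT = 64°  [△QBT]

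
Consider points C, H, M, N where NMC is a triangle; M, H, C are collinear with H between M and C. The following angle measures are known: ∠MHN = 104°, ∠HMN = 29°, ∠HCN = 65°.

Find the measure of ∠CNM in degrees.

1. ∠CMN = 29°  [H on ray MC]
2. ∠MCN = 65°  [H on ray CM]
3. ∠CNM = 86°  [△NMC]

∠CNM = 86°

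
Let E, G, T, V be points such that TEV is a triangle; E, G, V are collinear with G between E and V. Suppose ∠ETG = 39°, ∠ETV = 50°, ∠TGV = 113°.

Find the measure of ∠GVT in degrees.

∠GVT = 56°

1. ∠EGT = 67°  [linear pair at G on EV]
2. ∠GET = 74°  [△TEG]
3. ∠TEV = 74°  [G on ray EV]
4. ∠EVT = 56°  [△TEV]
5. ∠GVT = 56°  [G on ray VE]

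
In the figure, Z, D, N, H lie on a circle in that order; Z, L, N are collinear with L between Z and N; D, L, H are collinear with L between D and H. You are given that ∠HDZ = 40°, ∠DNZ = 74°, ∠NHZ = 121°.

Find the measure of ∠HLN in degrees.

1. ∠HNZ = 40°  [same arc ZH]
2. ∠DHZ = 74°  [same arc ZD]
3. ∠HZN = 19°  [△ZNH]
4. ∠HLZ = 87°  [△ZLH]
5. ∠HLN = 93°  [linear pair at L on ZN]

∠HLN = 93°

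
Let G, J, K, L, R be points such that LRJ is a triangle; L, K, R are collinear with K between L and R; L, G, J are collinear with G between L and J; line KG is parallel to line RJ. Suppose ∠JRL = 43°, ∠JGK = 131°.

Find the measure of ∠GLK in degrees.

∠GLK = 88°

1. ∠GKL = 43°  [KG∥RJ, corresponding at K]
2. ∠KGL = 49°  [linear pair at G on LJ]
3. ∠GLK = 88°  [△LKG]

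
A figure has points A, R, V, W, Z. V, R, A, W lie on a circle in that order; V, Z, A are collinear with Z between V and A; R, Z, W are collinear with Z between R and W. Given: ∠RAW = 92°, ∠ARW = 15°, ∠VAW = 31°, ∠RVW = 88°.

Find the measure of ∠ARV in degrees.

1. ∠AVW = 15°  [same arc AW]
2. ∠AWV = 134°  [△VAW]
3. ∠ARV = 46°  [cyclic VRAW, opposite ∠R+∠W]

∠ARV = 46°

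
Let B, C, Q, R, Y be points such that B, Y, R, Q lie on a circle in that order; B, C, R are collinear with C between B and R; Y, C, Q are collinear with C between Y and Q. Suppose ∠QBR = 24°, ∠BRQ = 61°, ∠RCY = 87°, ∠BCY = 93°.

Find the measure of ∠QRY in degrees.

1. ∠QYR = 24°  [same arc RQ]
2. ∠QCR = 93°  [vertical angles at C]
3. ∠RQY = 26°  [△RCQ]
4. ∠QRY = 130°  [△YRQ]

∠QRY = 130°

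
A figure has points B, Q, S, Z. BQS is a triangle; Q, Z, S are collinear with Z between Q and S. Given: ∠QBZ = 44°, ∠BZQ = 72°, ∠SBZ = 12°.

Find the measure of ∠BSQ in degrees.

∠BSQ = 60°

1. ∠BZS = 108°  [linear pair at Z on QS]
2. ∠BSZ = 60°  [△BZS]
3. ∠BSQ = 60°  [Z on ray SQ]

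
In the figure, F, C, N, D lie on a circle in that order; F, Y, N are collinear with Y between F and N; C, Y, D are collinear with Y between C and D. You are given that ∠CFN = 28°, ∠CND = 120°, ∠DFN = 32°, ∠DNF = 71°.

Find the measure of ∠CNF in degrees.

∠CNF = 49°

1. ∠CFD = 60°  [cyclic FCND, opposite ∠F+∠N]
2. ∠DCF = 71°  [same arc FD]
3. ∠CDF = 49°  [△FCD]
4. ∠CNF = 49°  [same arc FC]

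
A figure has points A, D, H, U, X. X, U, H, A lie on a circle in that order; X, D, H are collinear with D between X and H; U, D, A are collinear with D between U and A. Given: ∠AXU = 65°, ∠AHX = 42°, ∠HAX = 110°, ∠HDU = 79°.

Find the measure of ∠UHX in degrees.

1. ∠AUX = 42°  [same arc XA]
2. ∠HUX = 70°  [cyclic XUHA, opposite ∠U+∠A]
3. ∠UDX = 101°  [linear pair at D on XH]
4. ∠HXU = 37°  [△XDU]
5. ∠UHX = 73°  [△XUH]

∠UHX = 73°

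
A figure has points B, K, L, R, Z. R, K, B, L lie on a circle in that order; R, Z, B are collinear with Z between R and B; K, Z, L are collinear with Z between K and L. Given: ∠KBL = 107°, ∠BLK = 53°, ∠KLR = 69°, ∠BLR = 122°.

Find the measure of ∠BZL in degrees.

∠BZL = 89°

1. ∠KRL = 73°  [cyclic RKBL, opposite ∠R+∠B]
2. ∠BRK = 53°  [same arc KB]
3. ∠LKR = 38°  [△RKL]
4. ∠KZR = 89°  [△RZK]
5. ∠BZL = 89°  [vertical angles at Z]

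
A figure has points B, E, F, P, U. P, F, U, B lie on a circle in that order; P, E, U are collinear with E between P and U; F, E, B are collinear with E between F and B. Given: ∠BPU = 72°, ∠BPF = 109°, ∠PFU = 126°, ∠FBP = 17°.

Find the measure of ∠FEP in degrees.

1. ∠BFU = 72°  [same arc UB]
2. ∠FUP = 17°  [same arc PF]
3. ∠FEU = 91°  [△FEU]
4. ∠FEP = 89°  [linear pair at E on PU]

∠FEP = 89°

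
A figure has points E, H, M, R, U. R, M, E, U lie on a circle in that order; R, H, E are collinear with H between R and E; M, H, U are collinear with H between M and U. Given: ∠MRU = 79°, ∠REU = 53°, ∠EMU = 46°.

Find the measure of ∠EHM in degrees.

∠EHM = 86°

1. ∠RMU = 53°  [same arc RU]
2. ∠ERU = 46°  [same arc EU]
3. ∠MUR = 48°  [△RMU]
4. ∠RHU = 86°  [△RHU]
5. ∠EHM = 86°  [vertical angles at H]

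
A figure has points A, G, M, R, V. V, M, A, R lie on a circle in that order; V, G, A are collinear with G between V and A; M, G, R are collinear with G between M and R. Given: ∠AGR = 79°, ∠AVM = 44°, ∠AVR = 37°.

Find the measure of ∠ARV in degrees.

1. ∠ARM = 44°  [same arc MA]
2. ∠RAV = 57°  [△AGR]
3. ∠ARV = 86°  [△VAR]

∠ARV = 86°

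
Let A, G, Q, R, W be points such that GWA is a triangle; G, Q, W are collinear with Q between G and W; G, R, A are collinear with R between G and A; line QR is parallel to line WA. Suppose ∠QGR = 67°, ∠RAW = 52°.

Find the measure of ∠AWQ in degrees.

1. ∠AGW = 67°  [Q on GW, R on GA]
2. ∠GAW = 52°  [R on ray AG]
3. ∠AWG = 61°  [△GWA]
4. ∠AWQ = 61°  [Q on ray WG]

∠AWQ = 61°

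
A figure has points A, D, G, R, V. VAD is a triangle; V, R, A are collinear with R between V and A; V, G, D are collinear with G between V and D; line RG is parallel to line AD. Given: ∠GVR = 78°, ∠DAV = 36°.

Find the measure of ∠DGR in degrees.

1. ∠AVD = 78°  [R on VA, G on VD]
2. ∠ADV = 66°  [△VAD]
3. ∠RGV = 66°  [RG∥AD, corresponding at G]
4. ∠DGR = 114°  [linear pair at G on VD]

∠DGR = 114°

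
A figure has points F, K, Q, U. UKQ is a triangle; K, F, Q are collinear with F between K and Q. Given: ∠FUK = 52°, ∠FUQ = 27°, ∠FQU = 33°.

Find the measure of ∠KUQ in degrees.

∠KUQ = 79°

1. ∠QFU = 120°  [△UFQ]
2. ∠KQU = 33°  [F on ray QK]
3. ∠KFU = 60°  [linear pair at F on KQ]
4. ∠FKU = 68°  [△UKF]
5. ∠QKU = 68°  [F on ray KQ]
6. ∠KUQ = 79°  [△UKQ]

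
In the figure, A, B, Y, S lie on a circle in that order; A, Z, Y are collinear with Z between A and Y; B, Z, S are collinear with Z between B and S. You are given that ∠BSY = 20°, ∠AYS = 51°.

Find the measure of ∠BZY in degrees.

1. ∠BAY = 20°  [same arc BY]
2. ∠ABS = 51°  [same arc AS]
3. ∠AZB = 109°  [△AZB]
4. ∠BZY = 71°  [linear pair at Z on AY]

∠BZY = 71°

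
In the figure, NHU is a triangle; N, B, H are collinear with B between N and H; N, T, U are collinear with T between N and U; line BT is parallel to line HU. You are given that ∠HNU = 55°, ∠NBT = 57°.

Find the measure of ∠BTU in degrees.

1. ∠BNT = 55°  [B on NH, T on NU]
2. ∠BTN = 68°  [△NBT]
3. ∠BTU = 112°  [linear pair at T on NU]

∠BTU = 112°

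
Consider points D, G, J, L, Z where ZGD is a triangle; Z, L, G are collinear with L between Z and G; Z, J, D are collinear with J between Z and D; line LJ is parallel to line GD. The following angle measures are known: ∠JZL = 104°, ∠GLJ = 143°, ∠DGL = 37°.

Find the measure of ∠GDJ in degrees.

1. ∠DZG = 104°  [L on ZG, J on ZD]
2. ∠DGZ = 37°  [L on ray GZ]
3. ∠GDZ = 39°  [△ZGD]
4. ∠GDJ = 39°  [J on ray DZ]

∠GDJ = 39°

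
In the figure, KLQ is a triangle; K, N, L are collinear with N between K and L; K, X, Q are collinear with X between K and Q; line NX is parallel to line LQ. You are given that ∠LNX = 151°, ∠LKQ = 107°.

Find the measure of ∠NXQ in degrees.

∠NXQ = 136°

1. ∠KNX = 29°  [linear pair at N on KL]
2. ∠NKX = 107°  [N on KL, X on KQ]
3. ∠KXN = 44°  [△KNX]
4. ∠NXQ = 136°  [linear pair at X on KQ]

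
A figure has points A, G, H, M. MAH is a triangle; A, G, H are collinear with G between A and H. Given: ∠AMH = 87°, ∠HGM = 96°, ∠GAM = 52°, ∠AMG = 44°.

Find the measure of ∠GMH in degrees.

1. ∠HAM = 52°  [G on ray AH]
2. ∠AHM = 41°  [△MAH]
3. ∠GHM = 41°  [G on ray HA]
4. ∠GMH = 43°  [△MGH]

∠GMH = 43°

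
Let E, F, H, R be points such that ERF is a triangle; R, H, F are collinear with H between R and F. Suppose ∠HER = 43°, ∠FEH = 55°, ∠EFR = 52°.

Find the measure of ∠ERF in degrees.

∠ERF = 30°

1. ∠EFH = 52°  [H on ray FR]
2. ∠EHF = 73°  [△EHF]
3. ∠EHR = 107°  [linear pair at H on RF]
4. ∠ERH = 30°  [△ERH]
5. ∠ERF = 30°  [H on ray RF]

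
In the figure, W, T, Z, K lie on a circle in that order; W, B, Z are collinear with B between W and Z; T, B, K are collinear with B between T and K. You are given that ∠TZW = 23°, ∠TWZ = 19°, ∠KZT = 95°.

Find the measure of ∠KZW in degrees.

∠KZW = 72°

1. ∠TKW = 23°  [same arc WT]
2. ∠KWT = 85°  [cyclic WTZK, opposite ∠W+∠Z]
3. ∠KTW = 72°  [△WTK]
4. ∠KZW = 72°  [same arc WK]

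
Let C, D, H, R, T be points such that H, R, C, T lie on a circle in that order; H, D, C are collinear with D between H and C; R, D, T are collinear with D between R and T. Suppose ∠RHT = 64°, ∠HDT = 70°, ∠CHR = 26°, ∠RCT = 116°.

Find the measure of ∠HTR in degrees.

∠HTR = 72°

1. ∠CDR = 70°  [vertical angles at D]
2. ∠CTR = 26°  [same arc RC]
3. ∠CRT = 38°  [△RCT]
4. ∠HCR = 72°  [△RDC]
5. ∠HTR = 72°  [same arc HR]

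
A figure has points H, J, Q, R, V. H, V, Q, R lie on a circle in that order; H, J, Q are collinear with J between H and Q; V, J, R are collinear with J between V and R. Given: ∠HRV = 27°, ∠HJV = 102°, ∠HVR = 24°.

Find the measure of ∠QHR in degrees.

∠QHR = 75°

1. ∠HQV = 27°  [same arc HV]
2. ∠QJV = 78°  [linear pair at J on HQ]
3. ∠QVR = 75°  [△VJQ]
4. ∠QHR = 75°  [same arc QR]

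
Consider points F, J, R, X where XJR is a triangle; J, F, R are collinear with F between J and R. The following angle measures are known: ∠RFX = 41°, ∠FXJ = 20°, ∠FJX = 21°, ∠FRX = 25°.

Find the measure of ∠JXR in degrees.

1. ∠RJX = 21°  [F on ray JR]
2. ∠JRX = 25°  [F on ray RJ]
3. ∠JXR = 134°  [△XJR]

∠JXR = 134°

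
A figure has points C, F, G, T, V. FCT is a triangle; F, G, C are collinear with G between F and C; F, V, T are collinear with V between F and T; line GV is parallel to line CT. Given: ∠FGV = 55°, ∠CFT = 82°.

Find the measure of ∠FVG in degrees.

1. ∠FCT = 55°  [GV∥CT, corresponding at G]
2. ∠CTF = 43°  [△FCT]
3. ∠FVG = 43°  [GV∥CT, corresponding at V]

∠FVG = 43°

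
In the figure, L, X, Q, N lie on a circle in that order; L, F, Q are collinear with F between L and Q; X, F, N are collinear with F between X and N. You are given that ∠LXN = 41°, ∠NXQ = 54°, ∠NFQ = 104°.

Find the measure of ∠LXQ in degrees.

∠LXQ = 95°

1. ∠LQN = 41°  [same arc LN]
2. ∠NLQ = 54°  [same arc QN]
3. ∠LNQ = 85°  [△LQN]
4. ∠LXQ = 95°  [cyclic LXQN, opposite ∠X+∠N]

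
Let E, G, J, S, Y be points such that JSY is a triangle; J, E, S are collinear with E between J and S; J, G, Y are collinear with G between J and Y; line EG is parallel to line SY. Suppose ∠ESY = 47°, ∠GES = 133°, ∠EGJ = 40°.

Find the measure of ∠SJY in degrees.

∠SJY = 93°

1. ∠JSY = 47°  [E on ray SJ]
2. ∠JYS = 40°  [EG∥SY, corresponding at G]
3. ∠SJY = 93°  [△JSY]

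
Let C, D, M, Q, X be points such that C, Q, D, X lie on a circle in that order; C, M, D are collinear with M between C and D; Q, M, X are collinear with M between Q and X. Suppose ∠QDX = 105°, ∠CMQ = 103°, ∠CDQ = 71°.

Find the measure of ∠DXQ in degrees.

1. ∠DMQ = 77°  [linear pair at M on CD]
2. ∠DQX = 32°  [△QMD]
3. ∠DXQ = 43°  [△QDX]

∠DXQ = 43°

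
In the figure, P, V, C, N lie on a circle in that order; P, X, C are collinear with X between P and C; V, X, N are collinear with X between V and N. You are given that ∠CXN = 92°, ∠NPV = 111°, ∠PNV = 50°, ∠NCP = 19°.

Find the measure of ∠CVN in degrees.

1. ∠CNV = 69°  [△CXN]
2. ∠NCV = 69°  [cyclic PVCN, opposite ∠P+∠C]
3. ∠CVN = 42°  [△VCN]

∠CVN = 42°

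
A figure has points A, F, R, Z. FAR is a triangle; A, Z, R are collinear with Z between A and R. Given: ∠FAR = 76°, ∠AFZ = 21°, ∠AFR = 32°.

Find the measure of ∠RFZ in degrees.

∠RFZ = 11°

1. ∠ARF = 72°  [△FAR]
2. ∠FAZ = 76°  [Z on ray AR]
3. ∠AZF = 83°  [△FAZ]
4. ∠FRZ = 72°  [Z on ray RA]
5. ∠FZR = 97°  [linear pair at Z on AR]
6. ∠RFZ = 11°  [△FZR]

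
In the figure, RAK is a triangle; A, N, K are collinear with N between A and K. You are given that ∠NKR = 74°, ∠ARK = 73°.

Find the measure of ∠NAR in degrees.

1. ∠AKR = 74°  [N on ray KA]
2. ∠KAR = 33°  [△RAK]
3. ∠NAR = 33°  [N on ray AK]

∠NAR = 33°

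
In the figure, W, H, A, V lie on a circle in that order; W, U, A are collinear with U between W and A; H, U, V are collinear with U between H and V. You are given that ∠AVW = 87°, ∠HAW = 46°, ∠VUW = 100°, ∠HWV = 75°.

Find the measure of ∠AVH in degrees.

∠AVH = 41°

1. ∠AHW = 93°  [cyclic WHAV, opposite ∠H+∠V]
2. ∠AWH = 41°  [△WHA]
3. ∠AVH = 41°  [same arc HA]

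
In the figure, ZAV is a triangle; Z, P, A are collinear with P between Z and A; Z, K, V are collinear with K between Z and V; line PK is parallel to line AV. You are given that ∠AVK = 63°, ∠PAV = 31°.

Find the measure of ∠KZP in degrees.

∠KZP = 86°

1. ∠AVZ = 63°  [K on ray VZ]
2. ∠VAZ = 31°  [P on ray AZ]
3. ∠AZV = 86°  [△ZAV]
4. ∠KZP = 86°  [P on ZA, K on ZV]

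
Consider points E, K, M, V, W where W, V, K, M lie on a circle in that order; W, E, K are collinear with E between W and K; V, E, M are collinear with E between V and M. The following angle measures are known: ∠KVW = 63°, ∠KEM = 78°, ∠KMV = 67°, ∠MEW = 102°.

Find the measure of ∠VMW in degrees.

1. ∠KMW = 117°  [cyclic WVKM, opposite ∠V+∠M]
2. ∠MKW = 35°  [△KEM]
3. ∠KWM = 28°  [△WKM]
4. ∠VMW = 50°  [△WEM]

∠VMW = 50°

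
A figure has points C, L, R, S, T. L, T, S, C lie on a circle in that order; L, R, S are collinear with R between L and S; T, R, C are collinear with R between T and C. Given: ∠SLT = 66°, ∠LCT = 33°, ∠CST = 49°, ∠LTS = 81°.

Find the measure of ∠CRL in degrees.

1. ∠SCT = 66°  [same arc TS]
2. ∠LST = 33°  [△LTS]
3. ∠CTS = 65°  [△TSC]
4. ∠SRT = 82°  [△TRS]
5. ∠CRL = 82°  [vertical angles at R]

∠CRL = 82°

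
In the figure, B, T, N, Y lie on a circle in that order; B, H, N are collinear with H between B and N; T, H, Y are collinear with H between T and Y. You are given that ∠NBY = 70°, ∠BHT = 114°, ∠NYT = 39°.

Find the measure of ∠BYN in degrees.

∠BYN = 83°

1. ∠NHY = 114°  [vertical angles at H]
2. ∠BNY = 27°  [△NHY]
3. ∠BYN = 83°  [△BNY]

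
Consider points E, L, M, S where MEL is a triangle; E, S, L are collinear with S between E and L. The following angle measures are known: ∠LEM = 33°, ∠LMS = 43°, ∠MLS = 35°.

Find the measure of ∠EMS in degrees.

∠EMS = 69°

1. ∠MES = 33°  [S on ray EL]
2. ∠LSM = 102°  [△MSL]
3. ∠ESM = 78°  [linear pair at S on EL]
4. ∠EMS = 69°  [△MES]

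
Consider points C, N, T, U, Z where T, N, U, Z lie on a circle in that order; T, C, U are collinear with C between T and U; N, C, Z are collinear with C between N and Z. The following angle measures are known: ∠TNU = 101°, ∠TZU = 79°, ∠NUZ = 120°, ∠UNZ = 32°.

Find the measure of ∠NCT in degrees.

1. ∠NZU = 28°  [△NUZ]
2. ∠UTZ = 32°  [same arc UZ]
3. ∠NTU = 28°  [same arc NU]
4. ∠TUZ = 69°  [△TUZ]
5. ∠TNZ = 69°  [same arc TZ]
6. ∠NCT = 83°  [△TCN]

∠NCT = 83°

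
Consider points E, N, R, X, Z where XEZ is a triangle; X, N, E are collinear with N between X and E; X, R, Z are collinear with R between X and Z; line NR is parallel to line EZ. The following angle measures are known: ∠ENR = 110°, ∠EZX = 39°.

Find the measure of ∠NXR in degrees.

∠NXR = 71°

1. ∠RNX = 70°  [linear pair at N on XE]
2. ∠NRX = 39°  [NR∥EZ, corresponding at R]
3. ∠NXR = 71°  [△XNR]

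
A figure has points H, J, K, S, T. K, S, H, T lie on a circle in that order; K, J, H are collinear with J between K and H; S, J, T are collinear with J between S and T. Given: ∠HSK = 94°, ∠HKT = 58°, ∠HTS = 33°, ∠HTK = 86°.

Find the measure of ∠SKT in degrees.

∠SKT = 91°

1. ∠HST = 58°  [same arc HT]
2. ∠SHT = 89°  [△SHT]
3. ∠SKT = 91°  [cyclic KSHT, opposite ∠K+∠H]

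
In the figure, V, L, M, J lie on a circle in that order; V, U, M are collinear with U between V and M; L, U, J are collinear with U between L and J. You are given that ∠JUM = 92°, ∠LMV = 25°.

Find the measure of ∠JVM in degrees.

1. ∠JUV = 88°  [linear pair at U on VM]
2. ∠LJV = 25°  [same arc VL]
3. ∠JVM = 67°  [△VUJ]

∠JVM = 67°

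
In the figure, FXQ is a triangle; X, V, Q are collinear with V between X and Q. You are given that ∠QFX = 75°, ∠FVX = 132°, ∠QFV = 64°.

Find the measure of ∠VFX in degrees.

∠VFX = 11°

1. ∠FVQ = 48°  [linear pair at V on XQ]
2. ∠FQV = 68°  [△FVQ]
3. ∠FQX = 68°  [V on ray QX]
4. ∠FXQ = 37°  [△FXQ]
5. ∠FXV = 37°  [V on ray XQ]
6. ∠VFX = 11°  [△FXV]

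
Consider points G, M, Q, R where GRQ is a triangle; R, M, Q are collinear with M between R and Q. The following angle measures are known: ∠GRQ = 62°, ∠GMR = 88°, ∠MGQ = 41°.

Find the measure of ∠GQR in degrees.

1. ∠GMQ = 92°  [linear pair at M on RQ]
2. ∠GQM = 47°  [△GMQ]
3. ∠GQR = 47°  [M on ray QR]

∠GQR = 47°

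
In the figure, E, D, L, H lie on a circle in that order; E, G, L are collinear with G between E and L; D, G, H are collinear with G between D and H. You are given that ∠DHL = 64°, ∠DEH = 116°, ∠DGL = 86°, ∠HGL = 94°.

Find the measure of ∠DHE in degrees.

∠DHE = 42°

1. ∠DEL = 64°  [same arc DL]
2. ∠DGE = 94°  [linear pair at G on EL]
3. ∠EDH = 22°  [△EGD]
4. ∠DHE = 42°  [△EDH]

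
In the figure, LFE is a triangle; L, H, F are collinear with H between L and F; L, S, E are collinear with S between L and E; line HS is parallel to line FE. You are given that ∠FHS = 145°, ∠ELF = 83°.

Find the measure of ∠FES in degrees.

1. ∠LHS = 35°  [linear pair at H on LF]
2. ∠HLS = 83°  [H on LF, S on LE]
3. ∠HSL = 62°  [△LHS]
4. ∠ESH = 118°  [linear pair at S on LE]
5. ∠FES = 62°  [HS∥FE, co-interior at E–S]

∠FES = 62°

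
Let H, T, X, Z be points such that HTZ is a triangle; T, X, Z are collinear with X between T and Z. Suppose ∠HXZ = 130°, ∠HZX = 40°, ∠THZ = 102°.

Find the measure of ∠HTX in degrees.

∠HTX = 38°

1. ∠HZT = 40°  [X on ray ZT]
2. ∠HTZ = 38°  [△HTZ]
3. ∠HTX = 38°  [X on ray TZ]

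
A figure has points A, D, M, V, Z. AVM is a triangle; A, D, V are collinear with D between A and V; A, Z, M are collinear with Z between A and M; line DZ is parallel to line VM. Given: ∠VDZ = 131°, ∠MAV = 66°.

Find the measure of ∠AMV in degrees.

∠AMV = 65°

1. ∠ADZ = 49°  [linear pair at D on AV]
2. ∠DAZ = 66°  [D on AV, Z on AM]
3. ∠AZD = 65°  [△ADZ]
4. ∠AMV = 65°  [DZ∥VM, corresponding at Z]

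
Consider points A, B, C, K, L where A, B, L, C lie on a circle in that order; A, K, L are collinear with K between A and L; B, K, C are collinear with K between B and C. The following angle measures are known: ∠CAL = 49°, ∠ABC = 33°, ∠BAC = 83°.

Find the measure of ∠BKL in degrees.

∠BKL = 67°

1. ∠CBL = 49°  [same arc LC]
2. ∠ACB = 64°  [△ABC]
3. ∠ALB = 64°  [same arc AB]
4. ∠BKL = 67°  [△BKL]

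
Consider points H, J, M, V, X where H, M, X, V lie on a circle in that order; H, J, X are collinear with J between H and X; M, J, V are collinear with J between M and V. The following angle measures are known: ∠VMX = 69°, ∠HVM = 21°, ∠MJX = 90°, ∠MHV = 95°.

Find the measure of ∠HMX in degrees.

∠HMX = 133°

1. ∠HXM = 21°  [△MJX]
2. ∠HMV = 64°  [△HMV]
3. ∠HJM = 90°  [linear pair at J on HX]
4. ∠MHX = 26°  [△HJM]
5. ∠HMX = 133°  [△HMX]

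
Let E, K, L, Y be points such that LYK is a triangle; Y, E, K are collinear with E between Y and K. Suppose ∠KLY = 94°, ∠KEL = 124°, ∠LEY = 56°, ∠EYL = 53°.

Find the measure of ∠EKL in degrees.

1. ∠KYL = 53°  [E on ray YK]
2. ∠LKY = 33°  [△LYK]
3. ∠EKL = 33°  [E on ray KY]

∠EKL = 33°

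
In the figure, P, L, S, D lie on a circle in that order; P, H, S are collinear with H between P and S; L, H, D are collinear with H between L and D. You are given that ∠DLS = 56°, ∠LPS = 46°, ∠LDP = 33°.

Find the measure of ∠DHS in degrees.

1. ∠DPS = 56°  [same arc SD]
2. ∠DHP = 91°  [△PHD]
3. ∠DHS = 89°  [linear pair at H on PS]

∠DHS = 89°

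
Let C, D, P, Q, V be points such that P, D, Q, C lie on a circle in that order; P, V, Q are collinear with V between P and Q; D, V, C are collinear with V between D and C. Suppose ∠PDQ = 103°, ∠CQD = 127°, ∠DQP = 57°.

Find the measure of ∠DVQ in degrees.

∠DVQ = 90°

1. ∠DPQ = 20°  [△PDQ]
2. ∠DCQ = 20°  [same arc DQ]
3. ∠CDQ = 33°  [△DQC]
4. ∠DVQ = 90°  [△DVQ]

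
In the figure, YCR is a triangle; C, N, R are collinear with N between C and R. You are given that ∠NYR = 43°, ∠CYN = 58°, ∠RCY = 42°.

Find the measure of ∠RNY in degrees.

∠RNY = 100°

1. ∠NCY = 42°  [N on ray CR]
2. ∠CNY = 80°  [△YCN]
3. ∠RNY = 100°  [linear pair at N on CR]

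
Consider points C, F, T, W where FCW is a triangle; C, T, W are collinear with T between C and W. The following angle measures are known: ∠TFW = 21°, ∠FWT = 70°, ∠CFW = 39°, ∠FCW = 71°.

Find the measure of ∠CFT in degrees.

∠CFT = 18°

1. ∠FTW = 89°  [△FTW]
2. ∠FCT = 71°  [T on ray CW]
3. ∠CTF = 91°  [linear pair at T on CW]
4. ∠CFT = 18°  [△FCT]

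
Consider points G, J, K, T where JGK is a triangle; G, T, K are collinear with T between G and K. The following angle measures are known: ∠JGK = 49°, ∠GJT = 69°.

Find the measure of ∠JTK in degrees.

1. ∠JGT = 49°  [T on ray GK]
2. ∠GTJ = 62°  [△JGT]
3. ∠JTK = 118°  [linear pair at T on GK]

∠JTK = 118°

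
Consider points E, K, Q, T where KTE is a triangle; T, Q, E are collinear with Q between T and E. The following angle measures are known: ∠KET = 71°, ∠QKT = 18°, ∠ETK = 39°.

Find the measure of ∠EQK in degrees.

∠EQK = 57°

1. ∠KTQ = 39°  [Q on ray TE]
2. ∠KQT = 123°  [△KTQ]
3. ∠EQK = 57°  [linear pair at Q on TE]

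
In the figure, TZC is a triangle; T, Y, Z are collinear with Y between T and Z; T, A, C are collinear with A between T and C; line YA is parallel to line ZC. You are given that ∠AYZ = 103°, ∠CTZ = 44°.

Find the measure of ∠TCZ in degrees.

1. ∠AYT = 77°  [linear pair at Y on TZ]
2. ∠ATY = 44°  [Y on TZ, A on TC]
3. ∠TAY = 59°  [△TYA]
4. ∠TCZ = 59°  [YA∥ZC, corresponding at A]

∠TCZ = 59°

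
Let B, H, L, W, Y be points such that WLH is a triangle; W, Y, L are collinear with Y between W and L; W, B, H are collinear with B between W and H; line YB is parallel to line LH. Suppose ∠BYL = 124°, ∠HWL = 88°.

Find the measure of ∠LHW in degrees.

1. ∠BYW = 56°  [linear pair at Y on WL]
2. ∠BWY = 88°  [Y on WL, B on WH]
3. ∠WBY = 36°  [△WYB]
4. ∠LHW = 36°  [YB∥LH, corresponding at B]

∠LHW = 36°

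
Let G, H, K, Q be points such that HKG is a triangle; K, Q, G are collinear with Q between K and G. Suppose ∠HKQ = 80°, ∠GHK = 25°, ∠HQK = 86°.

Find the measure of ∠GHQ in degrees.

1. ∠GKH = 80°  [Q on ray KG]
2. ∠HGK = 75°  [△HKG]
3. ∠GQH = 94°  [linear pair at Q on KG]
4. ∠HGQ = 75°  [Q on ray GK]
5. ∠GHQ = 11°  [△HQG]

∠GHQ = 11°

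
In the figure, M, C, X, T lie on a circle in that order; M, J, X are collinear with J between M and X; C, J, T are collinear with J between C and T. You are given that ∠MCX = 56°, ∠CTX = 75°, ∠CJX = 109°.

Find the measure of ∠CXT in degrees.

1. ∠CMX = 75°  [same arc CX]
2. ∠CXM = 49°  [△MCX]
3. ∠TCX = 22°  [△CJX]
4. ∠CXT = 83°  [△CXT]

∠CXT = 83°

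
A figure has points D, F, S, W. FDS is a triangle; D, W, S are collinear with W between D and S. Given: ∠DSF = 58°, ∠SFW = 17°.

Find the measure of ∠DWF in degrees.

1. ∠FSW = 58°  [W on ray SD]
2. ∠FWS = 105°  [△FWS]
3. ∠DWF = 75°  [linear pair at W on DS]

∠DWF = 75°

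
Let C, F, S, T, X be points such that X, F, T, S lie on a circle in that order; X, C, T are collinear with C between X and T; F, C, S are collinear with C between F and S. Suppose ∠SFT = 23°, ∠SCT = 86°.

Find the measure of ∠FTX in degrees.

∠FTX = 63°

1. ∠SXT = 23°  [same arc TS]
2. ∠SCX = 94°  [linear pair at C on XT]
3. ∠FSX = 63°  [△XCS]
4. ∠FTX = 63°  [same arc XF]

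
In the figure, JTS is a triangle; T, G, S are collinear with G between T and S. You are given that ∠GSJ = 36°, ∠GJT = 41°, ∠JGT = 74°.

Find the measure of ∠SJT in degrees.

∠SJT = 79°

1. ∠JST = 36°  [G on ray ST]
2. ∠GTJ = 65°  [△JTG]
3. ∠JTS = 65°  [G on ray TS]
4. ∠SJT = 79°  [△JTS]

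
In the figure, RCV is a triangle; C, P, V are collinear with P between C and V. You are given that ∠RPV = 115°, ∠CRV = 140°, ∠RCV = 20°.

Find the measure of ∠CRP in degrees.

∠CRP = 95°

1. ∠CPR = 65°  [linear pair at P on CV]
2. ∠PCR = 20°  [P on ray CV]
3. ∠CRP = 95°  [△RCP]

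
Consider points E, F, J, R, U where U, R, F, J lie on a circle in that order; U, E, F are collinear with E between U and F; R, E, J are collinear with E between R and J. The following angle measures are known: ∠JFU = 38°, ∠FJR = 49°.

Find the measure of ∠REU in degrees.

1. ∠JRU = 38°  [same arc UJ]
2. ∠FUR = 49°  [same arc RF]
3. ∠REU = 93°  [△UER]

∠REU = 93°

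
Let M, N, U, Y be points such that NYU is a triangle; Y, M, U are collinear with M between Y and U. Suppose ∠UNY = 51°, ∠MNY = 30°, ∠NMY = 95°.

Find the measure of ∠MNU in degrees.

∠MNU = 21°

1. ∠MYN = 55°  [△NYM]
2. ∠NMU = 85°  [linear pair at M on YU]
3. ∠NYU = 55°  [M on ray YU]
4. ∠NUY = 74°  [△NYU]
5. ∠MUN = 74°  [M on ray UY]
6. ∠MNU = 21°  [△NMU]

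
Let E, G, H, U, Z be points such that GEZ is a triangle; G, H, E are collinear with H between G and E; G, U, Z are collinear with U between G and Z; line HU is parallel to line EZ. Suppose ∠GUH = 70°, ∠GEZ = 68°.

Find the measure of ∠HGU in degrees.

1. ∠EZG = 70°  [HU∥EZ, corresponding at U]
2. ∠EGZ = 42°  [△GEZ]
3. ∠HGU = 42°  [H on GE, U on GZ]

∠HGU = 42°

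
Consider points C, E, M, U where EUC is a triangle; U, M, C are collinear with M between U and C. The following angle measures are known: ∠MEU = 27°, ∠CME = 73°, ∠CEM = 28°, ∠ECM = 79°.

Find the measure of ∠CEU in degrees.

1. ∠EMU = 107°  [linear pair at M on UC]
2. ∠ECU = 79°  [M on ray CU]
3. ∠EUM = 46°  [△EUM]
4. ∠CUE = 46°  [M on ray UC]
5. ∠CEU = 55°  [△EUC]

∠CEU = 55°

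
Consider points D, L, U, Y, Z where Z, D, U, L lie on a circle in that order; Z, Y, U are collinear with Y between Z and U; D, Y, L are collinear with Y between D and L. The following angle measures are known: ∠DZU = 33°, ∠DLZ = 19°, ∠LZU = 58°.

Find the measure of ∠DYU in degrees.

∠DYU = 103°

1. ∠DUZ = 19°  [same arc ZD]
2. ∠LDU = 58°  [same arc UL]
3. ∠DYU = 103°  [△DYU]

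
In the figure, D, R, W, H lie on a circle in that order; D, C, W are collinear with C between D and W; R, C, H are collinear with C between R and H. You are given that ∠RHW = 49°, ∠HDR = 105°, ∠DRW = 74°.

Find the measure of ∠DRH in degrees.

∠DRH = 18°

1. ∠RDW = 49°  [same arc RW]
2. ∠DWR = 57°  [△DRW]
3. ∠DHR = 57°  [same arc DR]
4. ∠DRH = 18°  [△DRH]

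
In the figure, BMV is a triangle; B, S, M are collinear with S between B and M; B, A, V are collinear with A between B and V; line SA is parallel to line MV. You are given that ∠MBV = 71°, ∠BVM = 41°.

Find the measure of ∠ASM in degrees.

∠ASM = 112°

1. ∠BMV = 68°  [△BMV]
2. ∠ASB = 68°  [SA∥MV, corresponding at S]
3. ∠ASM = 112°  [linear pair at S on BM]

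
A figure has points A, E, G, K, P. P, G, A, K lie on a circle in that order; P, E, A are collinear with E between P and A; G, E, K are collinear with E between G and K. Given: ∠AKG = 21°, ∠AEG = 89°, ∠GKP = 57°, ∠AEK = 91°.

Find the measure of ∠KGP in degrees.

∠KGP = 68°

1. ∠APG = 21°  [same arc GA]
2. ∠GEP = 91°  [linear pair at E on PA]
3. ∠KGP = 68°  [△PEG]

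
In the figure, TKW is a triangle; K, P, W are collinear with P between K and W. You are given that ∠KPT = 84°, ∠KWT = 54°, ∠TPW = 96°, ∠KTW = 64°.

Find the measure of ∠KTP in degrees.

1. ∠TKW = 62°  [△TKW]
2. ∠PKT = 62°  [P on ray KW]
3. ∠KTP = 34°  [△TKP]

∠KTP = 34°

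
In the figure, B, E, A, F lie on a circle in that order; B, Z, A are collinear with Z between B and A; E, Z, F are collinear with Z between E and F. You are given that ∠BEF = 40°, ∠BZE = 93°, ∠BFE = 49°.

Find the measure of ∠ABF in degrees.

1. ∠AZF = 93°  [vertical angles at Z]
2. ∠BZF = 87°  [linear pair at Z on BA]
3. ∠ABF = 44°  [△BZF]

∠ABF = 44°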